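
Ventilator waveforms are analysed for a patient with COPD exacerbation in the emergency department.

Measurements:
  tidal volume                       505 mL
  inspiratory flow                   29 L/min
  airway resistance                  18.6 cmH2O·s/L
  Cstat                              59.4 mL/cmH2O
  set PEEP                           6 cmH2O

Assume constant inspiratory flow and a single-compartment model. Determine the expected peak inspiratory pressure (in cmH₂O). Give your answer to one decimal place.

Flow: 29 L/min ÷ 60 = 0.4833 L/s.
Equation of motion (constant flow): PIP = Vt/C + R·V̇ + PEEP.
PIP = 505/59.4 + 18.6×0.4833 + 6 = 8.502 + 8.989 + 6 = 23.491 cmH2O.

23.5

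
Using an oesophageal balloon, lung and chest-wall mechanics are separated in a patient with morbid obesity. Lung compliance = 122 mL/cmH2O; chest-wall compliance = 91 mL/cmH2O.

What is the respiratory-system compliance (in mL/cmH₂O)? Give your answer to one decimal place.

52.1

Lung and chest wall are elastances in series: 1/Crs = 1/CL + 1/Ccw.
1/Crs = 1/122 + 1/91 = 0.01919.
Crs = 52.11 mL/cmH2O.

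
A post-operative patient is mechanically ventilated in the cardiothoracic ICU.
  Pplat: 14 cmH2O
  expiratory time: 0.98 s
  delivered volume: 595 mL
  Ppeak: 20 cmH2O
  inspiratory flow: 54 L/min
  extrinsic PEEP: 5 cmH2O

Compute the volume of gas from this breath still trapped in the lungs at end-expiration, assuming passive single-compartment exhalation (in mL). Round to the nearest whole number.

64

Flow: 54 L/min ÷ 60 = 0.9 L/s.
R = (PIP − Pplat)/V̇ = (20 − 14) / 0.9 = 6.0/0.9 = 6.667 cmH2O·s/L.
C = Vt/(Pplat − PEEP) = 595.0 / (14 − 5) = 595.0/9.0 = 66.111 mL/cmH2O.
τ = R × C = 6.667 × 0.06611 L/cmH2O = 0.4408 s.
Fraction remaining = e^(−Te/τ) = e^(−0.98/0.4408) = 0.1083.
Trapped volume = 595.0 × 0.1083 = 64.439 mL.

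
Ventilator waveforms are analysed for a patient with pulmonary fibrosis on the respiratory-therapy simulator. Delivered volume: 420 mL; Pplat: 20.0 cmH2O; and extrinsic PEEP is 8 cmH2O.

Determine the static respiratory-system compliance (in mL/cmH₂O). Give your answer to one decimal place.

35.0

Cstat = Vt / (Pplat − PEEP) = 420 / (20.0 − 8) = 420 / 12.0 = 35.0 mL/cmH2O.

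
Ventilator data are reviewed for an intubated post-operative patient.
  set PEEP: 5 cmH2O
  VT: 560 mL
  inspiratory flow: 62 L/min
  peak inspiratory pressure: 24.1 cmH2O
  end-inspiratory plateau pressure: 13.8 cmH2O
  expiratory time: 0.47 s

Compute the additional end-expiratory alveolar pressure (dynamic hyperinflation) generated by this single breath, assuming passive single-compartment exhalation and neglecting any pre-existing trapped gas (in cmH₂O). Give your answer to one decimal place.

Flow: 62 L/min ÷ 60 = 1.0333 L/s.
R = (PIP − Pplat)/V̇ = (24.1 − 13.8) / 1.0333 = 10.3/1.0333 = 9.968 cmH2O·s/L.
C = Vt/(Pplat − PEEP) = 560.0 / (13.8 − 5) = 560.0/8.8 = 63.636 mL/cmH2O.
τ = R × C = 9.968 × 0.06364 L/cmH2O = 0.6344 s.
Fraction remaining = e^(−Te/τ) = e^(−0.47/0.6344) = 0.4767; trapped volume = 560.0 × 0.4767 = 266.95 mL.
Additional alveolar pressure from trapping ≈ V_trapped / C = 266.95 / 63.636 = 4.195 cmH2O.

4.2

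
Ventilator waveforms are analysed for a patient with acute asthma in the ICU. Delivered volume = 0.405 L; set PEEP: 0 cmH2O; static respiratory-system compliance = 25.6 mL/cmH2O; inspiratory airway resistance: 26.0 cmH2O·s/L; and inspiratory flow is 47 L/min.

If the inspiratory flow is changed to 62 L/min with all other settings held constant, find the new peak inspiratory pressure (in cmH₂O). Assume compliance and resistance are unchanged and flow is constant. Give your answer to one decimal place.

42.7

Flow: 47 L/min ÷ 60 = 0.7833 L/s.
New flow: 62 L/min ÷ 60 = 1.0333 L/s.
PIP = Vt/C + R·V̇ + PEEP (constant-flow equation of motion).
Only the resistive term changes: ΔPIP = R × ΔV̇ = 26.0 × (1.0333 − 0.7833) = 26.0 × 0.25 = 6.5 cmH2O.
Original PIP = 405/25.6 + 26.0×0.7833 + 0 = 36.186 cmH2O; new PIP = 36.186 + (6.5) = 42.686 cmH2O.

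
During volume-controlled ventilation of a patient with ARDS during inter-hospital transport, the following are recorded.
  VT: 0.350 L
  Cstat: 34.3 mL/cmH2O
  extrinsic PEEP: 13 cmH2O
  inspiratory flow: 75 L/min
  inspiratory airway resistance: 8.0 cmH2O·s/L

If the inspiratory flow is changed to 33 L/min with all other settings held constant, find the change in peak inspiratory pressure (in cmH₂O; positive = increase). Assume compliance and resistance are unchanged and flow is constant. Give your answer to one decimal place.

Flow: 75 L/min ÷ 60 = 1.25 L/s.
New flow: 33 L/min ÷ 60 = 0.55 L/s.
PIP = Vt/C + R·V̇ + PEEP (constant-flow equation of motion).
Only the resistive term changes: ΔPIP = R × ΔV̇ = 8.0 × (0.55 − 1.25) = 8.0 × -0.7 = -5.6 cmH2O.

-5.6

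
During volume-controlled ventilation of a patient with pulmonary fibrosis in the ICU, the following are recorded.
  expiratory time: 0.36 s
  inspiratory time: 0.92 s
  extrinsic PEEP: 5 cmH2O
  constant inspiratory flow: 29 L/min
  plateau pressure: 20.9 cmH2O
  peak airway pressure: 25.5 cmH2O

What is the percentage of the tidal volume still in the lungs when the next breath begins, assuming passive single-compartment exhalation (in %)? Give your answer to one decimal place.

Flow: 29 L/min ÷ 60 = 0.4833 L/s.
Vt = flow × Ti = 0.4833 L/s × 0.92 s × 1000 mL/L = 444.64 mL.
R = (PIP − Pplat)/V̇ = (25.5 − 20.9) / 0.4833 = 4.6/0.4833 = 9.518 cmH2O·s/L.
C = Vt/(Pplat − PEEP) = 444.64 / (20.9 − 5) = 444.64/15.9 = 27.965 mL/cmH2O.
τ = R × C = 9.518 × 0.02797 L/cmH2O = 0.2662 s.
Fraction remaining at end-expiration = e^(−Te/τ) = e^(−0.36/0.2662) = 0.2586 → 25.86%.

25.9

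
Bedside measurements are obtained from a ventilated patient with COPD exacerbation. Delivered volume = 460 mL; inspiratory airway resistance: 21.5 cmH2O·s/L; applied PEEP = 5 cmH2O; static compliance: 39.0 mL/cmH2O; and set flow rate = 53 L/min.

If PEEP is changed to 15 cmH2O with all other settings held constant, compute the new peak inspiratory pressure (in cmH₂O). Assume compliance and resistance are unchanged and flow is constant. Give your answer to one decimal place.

Flow: 53 L/min ÷ 60 = 0.8833 L/s.
PIP = Vt/C + R·V̇ + PEEP (constant-flow equation of motion).
Only the baseline term changes: ΔPIP = ΔPEEP = 15 − 5 = 10.0 cmH2O.
Original PIP = 460/39.0 + 21.5×0.8833 + 5 = 35.786 cmH2O; new PIP = 35.786 + (10.0) = 45.786 cmH2O.

45.8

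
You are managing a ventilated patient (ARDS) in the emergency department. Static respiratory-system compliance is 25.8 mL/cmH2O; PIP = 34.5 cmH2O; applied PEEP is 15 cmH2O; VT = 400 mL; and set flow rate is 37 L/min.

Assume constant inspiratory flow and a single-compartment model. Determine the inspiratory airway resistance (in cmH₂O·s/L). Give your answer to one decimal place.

6.5

Flow: 37 L/min ÷ 60 = 0.6167 L/s.
Equation of motion (constant flow): PIP = Vt/C + R·V̇ + PEEP.
R·V̇ = PIP − Vt/C − PEEP = 34.5 − 400/25.8 − 15 = 34.5 − 15.504 − 15 = 3.996 cmH2O.
R = 3.996 / 0.6167 = 6.48 cmH2O·s/L.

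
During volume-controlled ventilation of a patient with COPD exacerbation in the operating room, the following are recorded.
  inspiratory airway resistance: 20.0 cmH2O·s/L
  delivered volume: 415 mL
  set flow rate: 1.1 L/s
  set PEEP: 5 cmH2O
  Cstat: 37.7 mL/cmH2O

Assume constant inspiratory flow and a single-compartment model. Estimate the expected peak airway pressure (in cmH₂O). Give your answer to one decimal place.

Equation of motion (constant flow): PIP = Vt/C + R·V̇ + PEEP.
PIP = 415/37.7 + 20.0×1.1 + 5 = 11.008 + 22.0 + 5 = 38.008 cmH2O.

38.0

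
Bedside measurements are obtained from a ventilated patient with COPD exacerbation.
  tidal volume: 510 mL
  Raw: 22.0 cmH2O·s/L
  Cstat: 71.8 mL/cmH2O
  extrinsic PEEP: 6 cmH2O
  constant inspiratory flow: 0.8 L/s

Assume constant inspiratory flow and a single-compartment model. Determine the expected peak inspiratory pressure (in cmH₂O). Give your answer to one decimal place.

Equation of motion (constant flow): PIP = Vt/C + R·V̇ + PEEP.
PIP = 510/71.8 + 22.0×0.8 + 6 = 7.103 + 17.6 + 6 = 30.703 cmH2O.

30.7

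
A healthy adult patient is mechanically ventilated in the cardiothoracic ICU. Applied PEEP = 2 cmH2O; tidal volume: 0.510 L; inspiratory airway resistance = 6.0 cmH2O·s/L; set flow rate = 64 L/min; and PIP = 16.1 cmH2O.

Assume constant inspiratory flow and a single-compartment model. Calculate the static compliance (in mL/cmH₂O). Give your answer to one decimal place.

66.2

Flow: 64 L/min ÷ 60 = 1.0667 L/s.
Equation of motion (constant flow): PIP = Vt/C + R·V̇ + PEEP.
Vt/C = PIP − R·V̇ − PEEP = 16.1 − 6.0×1.0667 − 2 = 16.1 − 6.4 − 2 = 7.7 cmH2O.
C = Vt / 7.7 = 510 / 7.7 = 66.234 mL/cmH2O.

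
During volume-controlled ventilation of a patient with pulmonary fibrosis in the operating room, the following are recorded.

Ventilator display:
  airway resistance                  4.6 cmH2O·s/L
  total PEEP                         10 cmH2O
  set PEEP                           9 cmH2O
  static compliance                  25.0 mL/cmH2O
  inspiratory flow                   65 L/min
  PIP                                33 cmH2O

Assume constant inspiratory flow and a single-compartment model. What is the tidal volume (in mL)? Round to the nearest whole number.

Flow: 65 L/min ÷ 60 = 1.0833 L/s.
Total PEEP = 10 cmH2O (set 9 + intrinsic 1); this is the baseline alveolar pressure.
Equation of motion (constant flow): PIP = Vt/C + R·V̇ + PEEP.
Vt/C = PIP − R·V̇ − PEEP = 33 − 4.983 − 10 = 18.017 cmH2O.
Vt = C × 18.017 = 25.0 × 18.017 = 450.43 mL.

450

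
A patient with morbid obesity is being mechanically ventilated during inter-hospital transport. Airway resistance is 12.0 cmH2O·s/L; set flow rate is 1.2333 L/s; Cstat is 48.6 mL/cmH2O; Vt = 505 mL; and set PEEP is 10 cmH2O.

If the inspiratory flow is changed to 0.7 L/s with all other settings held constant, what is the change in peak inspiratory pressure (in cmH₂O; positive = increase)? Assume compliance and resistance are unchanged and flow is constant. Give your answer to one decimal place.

-6.4

PIP = Vt/C + R·V̇ + PEEP (constant-flow equation of motion).
Only the resistive term changes: ΔPIP = R × ΔV̇ = 12.0 × (0.7 − 1.2333) = 12.0 × -0.5333 = -6.4 cmH2O.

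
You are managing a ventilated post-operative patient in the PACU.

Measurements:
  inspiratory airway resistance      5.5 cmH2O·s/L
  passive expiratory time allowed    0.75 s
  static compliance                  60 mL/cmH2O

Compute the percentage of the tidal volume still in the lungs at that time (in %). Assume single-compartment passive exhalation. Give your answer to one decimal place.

10.3

τ = R × C = 5.5 × 60 mL/cmH2O = 5.5 × 0.060 L/cmH2O = 0.33 s.
Passive exhalation: V(t)/V₀ = e^(−t/τ) = e^(−0.75/0.33) = 0.103.
Fraction remaining = 0.103 → 10.3%.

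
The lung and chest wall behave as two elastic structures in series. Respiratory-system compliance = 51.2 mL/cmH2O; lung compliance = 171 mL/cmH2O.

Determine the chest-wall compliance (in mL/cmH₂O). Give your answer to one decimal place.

1/Ccw = 1/Crs − 1/CL.
1/Ccw = 1/51.2 − 1/171 = 0.01368.
Ccw = 73.099 mL/cmH2O.

73.1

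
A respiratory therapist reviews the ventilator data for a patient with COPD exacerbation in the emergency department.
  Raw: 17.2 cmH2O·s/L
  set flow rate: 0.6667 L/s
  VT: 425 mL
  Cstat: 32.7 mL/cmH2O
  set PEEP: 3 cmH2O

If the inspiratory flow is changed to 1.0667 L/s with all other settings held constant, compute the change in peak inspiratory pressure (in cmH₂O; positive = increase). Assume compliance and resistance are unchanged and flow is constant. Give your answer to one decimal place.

6.9

PIP = Vt/C + R·V̇ + PEEP (constant-flow equation of motion).
Only the resistive term changes: ΔPIP = R × ΔV̇ = 17.2 × (1.0667 − 0.6667) = 17.2 × 0.4 = 6.88 cmH2O.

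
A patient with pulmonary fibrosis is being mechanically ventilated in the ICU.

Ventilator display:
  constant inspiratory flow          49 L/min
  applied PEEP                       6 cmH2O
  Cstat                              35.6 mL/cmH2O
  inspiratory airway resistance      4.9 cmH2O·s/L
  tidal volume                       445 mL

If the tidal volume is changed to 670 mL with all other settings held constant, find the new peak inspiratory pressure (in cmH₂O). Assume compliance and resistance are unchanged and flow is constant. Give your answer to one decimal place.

28.8

Flow: 49 L/min ÷ 60 = 0.8167 L/s.
PIP = Vt/C + R·V̇ + PEEP (constant-flow equation of motion).
Only the elastic term changes: ΔPIP = ΔVt / C = (670 − 445) / 35.6 = 6.32 cmH2O.
Original PIP = 445/35.6 + 4.9×0.8167 + 6 = 22.502 cmH2O; new PIP = 22.502 + (6.32) = 28.822 cmH2O.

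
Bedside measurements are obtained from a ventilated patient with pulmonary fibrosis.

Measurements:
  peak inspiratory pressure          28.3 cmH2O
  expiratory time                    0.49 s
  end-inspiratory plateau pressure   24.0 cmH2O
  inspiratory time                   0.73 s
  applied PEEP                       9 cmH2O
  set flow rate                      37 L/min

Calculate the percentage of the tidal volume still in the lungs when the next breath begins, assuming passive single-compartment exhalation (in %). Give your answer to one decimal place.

Flow: 37 L/min ÷ 60 = 0.6167 L/s.
Vt = flow × Ti = 0.6167 L/s × 0.73 s × 1000 mL/L = 450.19 mL.
R = (PIP − Pplat)/V̇ = (28.3 − 24.0) / 0.6167 = 4.3/0.6167 = 6.973 cmH2O·s/L.
C = Vt/(Pplat − PEEP) = 450.19 / (24.0 − 9) = 450.19/15.0 = 30.013 mL/cmH2O.
τ = R × C = 6.973 × 0.03001 L/cmH2O = 0.2093 s.
Fraction remaining at end-expiration = e^(−Te/τ) = e^(−0.49/0.2093) = 0.09622 → 9.622%.

9.6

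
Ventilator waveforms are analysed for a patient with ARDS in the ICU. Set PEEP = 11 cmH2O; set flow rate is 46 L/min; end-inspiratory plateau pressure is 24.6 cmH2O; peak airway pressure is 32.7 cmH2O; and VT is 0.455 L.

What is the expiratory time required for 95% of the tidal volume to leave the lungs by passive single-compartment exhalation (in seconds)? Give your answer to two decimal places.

1.06

Flow: 46 L/min ÷ 60 = 0.7667 L/s.
R = (PIP − Pplat)/V̇ = (32.7 − 24.6) / 0.7667 = 8.1/0.7667 = 10.565 cmH2O·s/L.
C = Vt/(Pplat − PEEP) = 455.0 / (24.6 − 11) = 455.0/13.6 = 33.456 mL/cmH2O.
τ = R × C = 10.565 × 0.03346 L/cmH2O = 0.3535 s.
t = −τ·ln(1 − 0.95) = −0.3535·ln(0.05) = 1.059 s.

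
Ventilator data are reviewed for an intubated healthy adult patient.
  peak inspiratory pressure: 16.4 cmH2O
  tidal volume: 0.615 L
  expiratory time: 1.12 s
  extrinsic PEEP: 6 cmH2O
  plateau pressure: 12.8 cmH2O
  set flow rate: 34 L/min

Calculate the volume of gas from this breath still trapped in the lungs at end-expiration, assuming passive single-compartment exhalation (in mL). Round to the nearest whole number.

88

Flow: 34 L/min ÷ 60 = 0.5667 L/s.
R = (PIP − Pplat)/V̇ = (16.4 − 12.8) / 0.5667 = 3.6/0.5667 = 6.353 cmH2O·s/L.
C = Vt/(Pplat − PEEP) = 615.0 / (12.8 − 6) = 615.0/6.8 = 90.441 mL/cmH2O.
τ = R × C = 6.353 × 0.09044 L/cmH2O = 0.5746 s.
Fraction remaining = e^(−Te/τ) = e^(−1.12/0.5746) = 0.1424.
Trapped volume = 615.0 × 0.1424 = 87.576 mL.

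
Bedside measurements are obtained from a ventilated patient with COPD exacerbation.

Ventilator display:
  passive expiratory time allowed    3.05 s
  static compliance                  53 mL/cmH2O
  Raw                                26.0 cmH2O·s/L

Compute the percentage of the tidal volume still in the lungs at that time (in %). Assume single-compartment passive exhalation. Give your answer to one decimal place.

10.9

τ = R × C = 26.0 × 53 mL/cmH2O = 26.0 × 0.053 L/cmH2O = 1.378 s.
Passive exhalation: V(t)/V₀ = e^(−t/τ) = e^(−3.05/1.378) = 0.1093.
Fraction remaining = 0.1093 → 10.93%.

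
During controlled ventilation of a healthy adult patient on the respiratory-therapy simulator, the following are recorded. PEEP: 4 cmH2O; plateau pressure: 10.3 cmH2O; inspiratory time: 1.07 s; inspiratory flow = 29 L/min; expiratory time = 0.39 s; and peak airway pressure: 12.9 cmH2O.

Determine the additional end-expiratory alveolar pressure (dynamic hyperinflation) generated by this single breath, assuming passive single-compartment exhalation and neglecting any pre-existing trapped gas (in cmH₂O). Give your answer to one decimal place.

2.6

Flow: 29 L/min ÷ 60 = 0.4833 L/s.
Vt = flow × Ti = 0.4833 L/s × 1.07 s × 1000 mL/L = 517.13 mL.
R = (PIP − Pplat)/V̇ = (12.9 − 10.3) / 0.4833 = 2.6/0.4833 = 5.38 cmH2O·s/L.
C = Vt/(Pplat − PEEP) = 517.13 / (10.3 − 4) = 517.13/6.3 = 82.084 mL/cmH2O.
τ = R × C = 5.38 × 0.08208 L/cmH2O = 0.4416 s.
Fraction remaining = e^(−Te/τ) = e^(−0.39/0.4416) = 0.4135; trapped volume = 517.13 × 0.4135 = 213.83 mL.
Additional alveolar pressure from trapping ≈ V_trapped / C = 213.83 / 82.084 = 2.605 cmH2O.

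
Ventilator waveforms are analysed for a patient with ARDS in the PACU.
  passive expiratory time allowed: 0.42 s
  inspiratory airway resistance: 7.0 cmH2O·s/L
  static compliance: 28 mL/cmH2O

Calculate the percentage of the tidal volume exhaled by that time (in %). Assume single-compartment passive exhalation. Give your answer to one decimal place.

88.3

τ = R × C = 7.0 × 28 mL/cmH2O = 7.0 × 0.028 L/cmH2O = 0.196 s.
Passive exhalation: V(t)/V₀ = e^(−t/τ) = e^(−0.42/0.196) = 0.1173.
Fraction exhaled = 1 − 0.1173 = 0.8827 → 88.27%.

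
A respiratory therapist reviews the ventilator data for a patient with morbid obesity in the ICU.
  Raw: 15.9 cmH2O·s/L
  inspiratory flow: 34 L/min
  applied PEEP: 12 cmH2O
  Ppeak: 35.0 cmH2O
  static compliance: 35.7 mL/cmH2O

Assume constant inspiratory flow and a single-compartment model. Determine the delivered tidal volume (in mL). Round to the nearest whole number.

Flow: 34 L/min ÷ 60 = 0.5667 L/s.
Equation of motion (constant flow): PIP = Vt/C + R·V̇ + PEEP.
Vt/C = PIP − R·V̇ − PEEP = 35.0 − 9.011 − 12 = 13.989 cmH2O.
Vt = C × 13.989 = 35.7 × 13.989 = 499.41 mL.

499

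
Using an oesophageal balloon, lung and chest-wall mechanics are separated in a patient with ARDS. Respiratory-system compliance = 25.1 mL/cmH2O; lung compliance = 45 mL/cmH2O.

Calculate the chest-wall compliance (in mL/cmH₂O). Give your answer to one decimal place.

1/Ccw = 1/Crs − 1/CL.
1/Ccw = 1/25.1 − 1/45 = 0.01762.
Ccw = 56.754 mL/cmH2O.

56.8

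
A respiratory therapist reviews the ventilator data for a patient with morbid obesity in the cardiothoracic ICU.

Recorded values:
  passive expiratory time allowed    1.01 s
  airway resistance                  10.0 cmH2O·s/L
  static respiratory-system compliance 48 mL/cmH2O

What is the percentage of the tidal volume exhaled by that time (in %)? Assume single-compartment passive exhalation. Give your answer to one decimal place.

87.8

τ = R × C = 10.0 × 48 mL/cmH2O = 10.0 × 0.048 L/cmH2O = 0.48 s.
Passive exhalation: V(t)/V₀ = e^(−t/τ) = e^(−1.01/0.48) = 0.1219.
Fraction exhaled = 1 − 0.1219 = 0.8781 → 87.81%.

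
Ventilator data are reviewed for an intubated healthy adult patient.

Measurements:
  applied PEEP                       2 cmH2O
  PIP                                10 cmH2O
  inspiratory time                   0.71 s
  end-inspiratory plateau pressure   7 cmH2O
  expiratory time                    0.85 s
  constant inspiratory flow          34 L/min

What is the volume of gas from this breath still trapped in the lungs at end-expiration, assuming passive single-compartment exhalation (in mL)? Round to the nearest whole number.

55

Flow: 34 L/min ÷ 60 = 0.5667 L/s.
Vt = flow × Ti = 0.5667 L/s × 0.71 s × 1000 mL/L = 402.36 mL.
R = (PIP − Pplat)/V̇ = (10 − 7) / 0.5667 = 3.0/0.5667 = 5.294 cmH2O·s/L.
C = Vt/(Pplat − PEEP) = 402.36 / (7 − 2) = 402.36/5.0 = 80.472 mL/cmH2O.
τ = R × C = 5.294 × 0.08047 L/cmH2O = 0.426 s.
Fraction remaining = e^(−Te/τ) = e^(−0.85/0.426) = 0.136.
Trapped volume = 402.36 × 0.136 = 54.721 mL.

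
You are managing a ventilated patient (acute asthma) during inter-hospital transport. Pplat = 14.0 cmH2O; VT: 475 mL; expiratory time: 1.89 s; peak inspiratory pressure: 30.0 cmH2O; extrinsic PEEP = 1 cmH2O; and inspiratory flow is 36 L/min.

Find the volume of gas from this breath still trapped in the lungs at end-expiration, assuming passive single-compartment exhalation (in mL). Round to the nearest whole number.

Flow: 36 L/min ÷ 60 = 0.6 L/s.
R = (PIP − Pplat)/V̇ = (30.0 − 14.0) / 0.6 = 16.0/0.6 = 26.667 cmH2O·s/L.
C = Vt/(Pplat − PEEP) = 475.0 / (14.0 − 1) = 475.0/13.0 = 36.538 mL/cmH2O.
τ = R × C = 26.667 × 0.03654 L/cmH2O = 0.9744 s.
Fraction remaining = e^(−Te/τ) = e^(−1.89/0.9744) = 0.1438.
Trapped volume = 475.0 × 0.1438 = 68.305 mL.

68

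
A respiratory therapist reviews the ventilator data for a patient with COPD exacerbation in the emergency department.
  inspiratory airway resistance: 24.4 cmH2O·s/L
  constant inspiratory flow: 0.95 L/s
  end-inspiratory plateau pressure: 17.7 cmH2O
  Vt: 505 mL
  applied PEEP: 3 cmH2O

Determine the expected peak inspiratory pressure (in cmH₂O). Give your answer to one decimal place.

40.9

PIP = Pplat + Raw × flow = 17.7 + 24.4 × 0.95 = 17.7 + 23.18 = 40.88 cmH2O.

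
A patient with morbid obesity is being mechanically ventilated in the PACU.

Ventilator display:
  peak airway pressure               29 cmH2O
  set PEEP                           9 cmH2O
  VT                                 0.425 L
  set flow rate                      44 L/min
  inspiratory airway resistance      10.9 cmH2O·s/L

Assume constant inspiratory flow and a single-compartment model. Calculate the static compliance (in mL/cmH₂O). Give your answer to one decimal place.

35.4

Flow: 44 L/min ÷ 60 = 0.7333 L/s.
Equation of motion (constant flow): PIP = Vt/C + R·V̇ + PEEP.
Vt/C = PIP − R·V̇ − PEEP = 29 − 10.9×0.7333 − 9 = 29 − 7.993 − 9 = 12.007 cmH2O.
C = Vt / 12.007 = 425 / 12.007 = 35.396 mL/cmH2O.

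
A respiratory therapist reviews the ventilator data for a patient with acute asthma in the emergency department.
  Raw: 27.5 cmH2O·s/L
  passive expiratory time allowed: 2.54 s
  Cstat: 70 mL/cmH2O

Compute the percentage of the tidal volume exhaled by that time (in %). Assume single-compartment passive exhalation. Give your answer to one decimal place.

τ = R × C = 27.5 × 70 mL/cmH2O = 27.5 × 0.070 L/cmH2O = 1.925 s.
Passive exhalation: V(t)/V₀ = e^(−t/τ) = e^(−2.54/1.925) = 0.2673.
Fraction exhaled = 1 − 0.2673 = 0.7327 → 73.27%.

73.3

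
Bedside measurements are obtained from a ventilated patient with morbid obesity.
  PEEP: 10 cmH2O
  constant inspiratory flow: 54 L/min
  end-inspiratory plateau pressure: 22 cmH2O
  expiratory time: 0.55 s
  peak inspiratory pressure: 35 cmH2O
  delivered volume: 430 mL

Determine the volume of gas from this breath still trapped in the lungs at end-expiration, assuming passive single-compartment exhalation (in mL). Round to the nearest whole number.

149

Flow: 54 L/min ÷ 60 = 0.9 L/s.
R = (PIP − Pplat)/V̇ = (35 − 22) / 0.9 = 13.0/0.9 = 14.444 cmH2O·s/L.
C = Vt/(Pplat − PEEP) = 430.0 / (22 − 10) = 430.0/12.0 = 35.833 mL/cmH2O.
τ = R × C = 14.444 × 0.03583 L/cmH2O = 0.5175 s.
Fraction remaining = e^(−Te/τ) = e^(−0.55/0.5175) = 0.3455.
Trapped volume = 430.0 × 0.3455 = 148.57 mL.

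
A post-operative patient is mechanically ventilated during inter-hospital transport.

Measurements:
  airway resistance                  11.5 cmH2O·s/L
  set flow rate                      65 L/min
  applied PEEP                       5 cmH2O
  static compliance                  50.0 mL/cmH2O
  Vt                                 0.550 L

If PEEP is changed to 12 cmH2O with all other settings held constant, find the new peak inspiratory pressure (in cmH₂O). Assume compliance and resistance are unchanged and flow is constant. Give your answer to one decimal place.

Flow: 65 L/min ÷ 60 = 1.0833 L/s.
PIP = Vt/C + R·V̇ + PEEP (constant-flow equation of motion).
Only the baseline term changes: ΔPIP = ΔPEEP = 12 − 5 = 7.0 cmH2O.
Original PIP = 550/50.0 + 11.5×1.0833 + 5 = 28.458 cmH2O; new PIP = 28.458 + (7.0) = 35.458 cmH2O.

35.5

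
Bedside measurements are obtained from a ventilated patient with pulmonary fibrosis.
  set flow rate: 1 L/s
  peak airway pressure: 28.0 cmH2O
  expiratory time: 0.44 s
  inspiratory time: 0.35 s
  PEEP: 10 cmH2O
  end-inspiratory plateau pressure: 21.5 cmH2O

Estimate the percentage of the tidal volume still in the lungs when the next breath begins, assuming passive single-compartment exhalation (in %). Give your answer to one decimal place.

Vt = flow × Ti = 1 L/s × 0.35 s × 1000 mL/L = 350.0 mL.
R = (PIP − Pplat)/V̇ = (28.0 − 21.5) / 1 = 6.5/1 = 6.5 cmH2O·s/L.
C = Vt/(Pplat − PEEP) = 350.0 / (21.5 − 10) = 350.0/11.5 = 30.435 mL/cmH2O.
τ = R × C = 6.5 × 0.03044 L/cmH2O = 0.1979 s.
Fraction remaining at end-expiration = e^(−Te/τ) = e^(−0.44/0.1979) = 0.1082 → 10.82%.

10.8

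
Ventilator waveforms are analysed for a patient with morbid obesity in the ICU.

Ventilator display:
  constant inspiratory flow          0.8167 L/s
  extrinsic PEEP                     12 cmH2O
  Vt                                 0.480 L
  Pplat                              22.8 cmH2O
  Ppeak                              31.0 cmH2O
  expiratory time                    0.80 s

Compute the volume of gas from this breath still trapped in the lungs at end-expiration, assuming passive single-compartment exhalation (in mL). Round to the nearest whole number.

R = (PIP − Pplat)/V̇ = (31.0 − 22.8) / 0.8167 = 8.2/0.8167 = 10.04 cmH2O·s/L.
C = Vt/(Pplat − PEEP) = 480.0 / (22.8 − 12) = 480.0/10.8 = 44.444 mL/cmH2O.
τ = R × C = 10.04 × 0.04444 L/cmH2O = 0.4462 s.
Fraction remaining = e^(−Te/τ) = e^(−0.80/0.4462) = 0.1665.
Trapped volume = 480.0 × 0.1665 = 79.92 mL.

80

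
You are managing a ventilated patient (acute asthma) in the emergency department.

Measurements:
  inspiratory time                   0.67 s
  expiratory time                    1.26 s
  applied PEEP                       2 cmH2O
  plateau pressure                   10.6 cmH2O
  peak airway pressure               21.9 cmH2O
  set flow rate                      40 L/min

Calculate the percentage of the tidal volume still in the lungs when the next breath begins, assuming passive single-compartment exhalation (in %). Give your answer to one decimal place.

Flow: 40 L/min ÷ 60 = 0.6667 L/s.
Vt = flow × Ti = 0.6667 L/s × 0.67 s × 1000 mL/L = 446.69 mL.
R = (PIP − Pplat)/V̇ = (21.9 − 10.6) / 0.6667 = 11.3/0.6667 = 16.949 cmH2O·s/L.
C = Vt/(Pplat − PEEP) = 446.69 / (10.6 − 2) = 446.69/8.6 = 51.941 mL/cmH2O.
τ = R × C = 16.949 × 0.05194 L/cmH2O = 0.8803 s.
Fraction remaining at end-expiration = e^(−Te/τ) = e^(−1.26/0.8803) = 0.239 → 23.9%.

23.9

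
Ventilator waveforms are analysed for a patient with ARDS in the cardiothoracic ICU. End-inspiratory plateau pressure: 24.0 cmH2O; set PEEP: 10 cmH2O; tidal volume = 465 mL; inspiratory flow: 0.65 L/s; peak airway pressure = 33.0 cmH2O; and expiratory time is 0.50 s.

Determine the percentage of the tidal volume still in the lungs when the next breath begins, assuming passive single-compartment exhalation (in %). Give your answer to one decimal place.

R = (PIP − Pplat)/V̇ = (33.0 − 24.0) / 0.65 = 9.0/0.65 = 13.846 cmH2O·s/L.
C = Vt/(Pplat − PEEP) = 465.0 / (24.0 − 10) = 465.0/14.0 = 33.214 mL/cmH2O.
τ = R × C = 13.846 × 0.03321 L/cmH2O = 0.4598 s.
Fraction remaining at end-expiration = e^(−Te/τ) = e^(−0.50/0.4598) = 0.3371 → 33.71%.

33.7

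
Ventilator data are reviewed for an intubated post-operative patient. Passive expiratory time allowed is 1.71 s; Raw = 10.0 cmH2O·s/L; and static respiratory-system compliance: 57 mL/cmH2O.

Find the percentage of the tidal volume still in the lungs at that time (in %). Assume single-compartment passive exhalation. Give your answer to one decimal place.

5.0

τ = R × C = 10.0 × 57 mL/cmH2O = 10.0 × 0.057 L/cmH2O = 0.57 s.
Passive exhalation: V(t)/V₀ = e^(−t/τ) = e^(−1.71/0.57) = 0.04979.
Fraction remaining = 0.04979 → 4.979%.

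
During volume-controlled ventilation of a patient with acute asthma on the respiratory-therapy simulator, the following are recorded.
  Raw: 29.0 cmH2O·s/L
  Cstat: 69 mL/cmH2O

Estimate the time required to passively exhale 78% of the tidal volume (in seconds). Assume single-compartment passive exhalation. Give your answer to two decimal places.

τ = R × C = 29.0 × 69 mL/cmH2O = 29.0 × 0.069 L/cmH2O = 2.001 s.
Exhaled fraction f = 1 − e^(−t/τ) → t = −τ·ln(1 − f) = −2.001·ln(0.22) = 3.03 s.

3.03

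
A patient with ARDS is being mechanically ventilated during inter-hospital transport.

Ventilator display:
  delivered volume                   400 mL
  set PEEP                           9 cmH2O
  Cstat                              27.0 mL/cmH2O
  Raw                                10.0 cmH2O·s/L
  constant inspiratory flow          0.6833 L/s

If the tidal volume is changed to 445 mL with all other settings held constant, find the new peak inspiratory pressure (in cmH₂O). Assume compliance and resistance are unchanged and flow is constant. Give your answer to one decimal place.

PIP = Vt/C + R·V̇ + PEEP (constant-flow equation of motion).
Only the elastic term changes: ΔPIP = ΔVt / C = (445 − 400) / 27.0 = 1.667 cmH2O.
Original PIP = 400/27.0 + 10.0×0.6833 + 9 = 30.648 cmH2O; new PIP = 30.648 + (1.667) = 32.315 cmH2O.

32.3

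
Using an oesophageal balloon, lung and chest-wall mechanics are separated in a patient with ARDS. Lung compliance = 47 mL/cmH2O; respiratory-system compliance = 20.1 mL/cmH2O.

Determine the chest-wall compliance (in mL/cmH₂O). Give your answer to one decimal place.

35.1

1/Ccw = 1/Crs − 1/CL.
1/Ccw = 1/20.1 − 1/47 = 0.02847.
Ccw = 35.125 mL/cmH2O.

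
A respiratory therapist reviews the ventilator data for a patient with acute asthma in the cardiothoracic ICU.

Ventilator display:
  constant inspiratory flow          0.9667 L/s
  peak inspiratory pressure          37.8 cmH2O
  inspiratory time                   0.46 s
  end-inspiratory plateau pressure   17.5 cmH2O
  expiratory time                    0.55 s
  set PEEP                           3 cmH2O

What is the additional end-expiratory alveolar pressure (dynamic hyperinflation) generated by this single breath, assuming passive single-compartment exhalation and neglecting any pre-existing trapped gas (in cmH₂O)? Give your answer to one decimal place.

6.2

Vt = flow × Ti = 0.9667 L/s × 0.46 s × 1000 mL/L = 444.68 mL.
R = (PIP − Pplat)/V̇ = (37.8 − 17.5) / 0.9667 = 20.3/0.9667 = 20.999 cmH2O·s/L.
C = Vt/(Pplat − PEEP) = 444.68 / (17.5 − 3) = 444.68/14.5 = 30.668 mL/cmH2O.
τ = R × C = 20.999 × 0.03067 L/cmH2O = 0.644 s.
Fraction remaining = e^(−Te/τ) = e^(−0.55/0.644) = 0.4257; trapped volume = 444.68 × 0.4257 = 189.3 mL.
Additional alveolar pressure from trapping ≈ V_trapped / C = 189.3 / 30.668 = 6.173 cmH2O.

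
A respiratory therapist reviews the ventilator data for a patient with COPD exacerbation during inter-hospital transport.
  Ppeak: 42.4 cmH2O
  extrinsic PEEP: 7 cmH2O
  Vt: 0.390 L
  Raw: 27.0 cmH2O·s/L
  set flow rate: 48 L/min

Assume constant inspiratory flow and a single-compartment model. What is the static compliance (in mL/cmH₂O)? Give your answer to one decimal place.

28.3

Flow: 48 L/min ÷ 60 = 0.8 L/s.
Equation of motion (constant flow): PIP = Vt/C + R·V̇ + PEEP.
Vt/C = PIP − R·V̇ − PEEP = 42.4 − 27.0×0.8 − 7 = 42.4 − 21.6 − 7 = 13.8 cmH2O.
C = Vt / 13.8 = 390 / 13.8 = 28.261 mL/cmH2O.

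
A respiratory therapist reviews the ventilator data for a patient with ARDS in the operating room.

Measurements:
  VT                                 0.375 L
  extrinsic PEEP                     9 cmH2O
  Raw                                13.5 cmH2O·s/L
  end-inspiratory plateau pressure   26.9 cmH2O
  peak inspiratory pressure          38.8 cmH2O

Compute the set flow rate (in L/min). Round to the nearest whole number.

53

flow = (PIP − Pplat) / Raw = (38.8 − 26.9) / 13.5 = 0.8815 L/s × 60 = 52.89 L/min.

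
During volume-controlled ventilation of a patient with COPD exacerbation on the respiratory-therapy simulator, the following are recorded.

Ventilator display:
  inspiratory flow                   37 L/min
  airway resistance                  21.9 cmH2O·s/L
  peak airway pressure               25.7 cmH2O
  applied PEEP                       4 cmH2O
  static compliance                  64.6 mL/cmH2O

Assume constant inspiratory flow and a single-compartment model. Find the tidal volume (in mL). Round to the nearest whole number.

529

Flow: 37 L/min ÷ 60 = 0.6167 L/s.
Equation of motion (constant flow): PIP = Vt/C + R·V̇ + PEEP.
Vt/C = PIP − R·V̇ − PEEP = 25.7 − 13.506 − 4 = 8.194 cmH2O.
Vt = C × 8.194 = 64.6 × 8.194 = 529.33 mL.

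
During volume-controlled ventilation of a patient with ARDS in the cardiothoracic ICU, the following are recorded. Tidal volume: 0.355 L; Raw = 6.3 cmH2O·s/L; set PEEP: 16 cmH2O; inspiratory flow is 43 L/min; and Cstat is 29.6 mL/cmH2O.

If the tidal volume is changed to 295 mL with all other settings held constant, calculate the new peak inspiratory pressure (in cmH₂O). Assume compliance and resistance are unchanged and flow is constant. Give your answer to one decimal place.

30.5

Flow: 43 L/min ÷ 60 = 0.7167 L/s.
PIP = Vt/C + R·V̇ + PEEP (constant-flow equation of motion).
Only the elastic term changes: ΔPIP = ΔVt / C = (295 − 355) / 29.6 = -2.027 cmH2O.
Original PIP = 355/29.6 + 6.3×0.7167 + 16 = 32.508 cmH2O; new PIP = 32.508 + (-2.027) = 30.481 cmH2O.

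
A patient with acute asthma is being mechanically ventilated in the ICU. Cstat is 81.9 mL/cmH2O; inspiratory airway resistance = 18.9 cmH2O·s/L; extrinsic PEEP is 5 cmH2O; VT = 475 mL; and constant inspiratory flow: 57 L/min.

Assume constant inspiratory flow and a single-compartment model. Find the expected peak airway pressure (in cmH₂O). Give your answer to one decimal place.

Flow: 57 L/min ÷ 60 = 0.95 L/s.
Equation of motion (constant flow): PIP = Vt/C + R·V̇ + PEEP.
PIP = 475/81.9 + 18.9×0.95 + 5 = 5.8 + 17.955 + 5 = 28.755 cmH2O.

28.8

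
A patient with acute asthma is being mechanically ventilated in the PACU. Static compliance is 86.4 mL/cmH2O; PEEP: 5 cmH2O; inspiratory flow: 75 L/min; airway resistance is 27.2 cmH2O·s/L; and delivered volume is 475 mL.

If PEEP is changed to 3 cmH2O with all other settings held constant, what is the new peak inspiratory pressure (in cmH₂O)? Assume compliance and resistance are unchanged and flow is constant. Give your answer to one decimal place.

Flow: 75 L/min ÷ 60 = 1.25 L/s.
PIP = Vt/C + R·V̇ + PEEP (constant-flow equation of motion).
Only the baseline term changes: ΔPIP = ΔPEEP = 3 − 5 = -2.0 cmH2O.
Original PIP = 475/86.4 + 27.2×1.25 + 5 = 44.498 cmH2O; new PIP = 44.498 + (-2.0) = 42.498 cmH2O.

42.5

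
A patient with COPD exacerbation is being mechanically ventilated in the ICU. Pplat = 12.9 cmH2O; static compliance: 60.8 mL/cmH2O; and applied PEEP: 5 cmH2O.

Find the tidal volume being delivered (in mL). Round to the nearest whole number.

480

Vt = Cstat × (Pplat − PEEP) = 60.8 × (12.9 − 5) = 60.8 × 7.9 = 480.32 mL.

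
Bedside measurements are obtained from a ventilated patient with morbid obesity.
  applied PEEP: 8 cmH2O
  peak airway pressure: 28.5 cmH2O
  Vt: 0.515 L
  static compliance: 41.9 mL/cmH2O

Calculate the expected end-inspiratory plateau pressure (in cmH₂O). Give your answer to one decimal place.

Pplat = PEEP + Vt / Cstat = 8 + 515 / 41.9 = 8 + 12.291 = 20.291 cmH2O.

20.3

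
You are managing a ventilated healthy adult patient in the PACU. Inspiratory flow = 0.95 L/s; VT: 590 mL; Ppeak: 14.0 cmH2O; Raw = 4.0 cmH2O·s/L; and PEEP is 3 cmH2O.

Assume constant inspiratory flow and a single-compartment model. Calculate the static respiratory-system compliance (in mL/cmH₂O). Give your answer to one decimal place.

81.9

Equation of motion (constant flow): PIP = Vt/C + R·V̇ + PEEP.
Vt/C = PIP − R·V̇ − PEEP = 14.0 − 4.0×0.95 − 3 = 14.0 − 3.8 − 3 = 7.2 cmH2O.
C = Vt / 7.2 = 590 / 7.2 = 81.944 mL/cmH2O.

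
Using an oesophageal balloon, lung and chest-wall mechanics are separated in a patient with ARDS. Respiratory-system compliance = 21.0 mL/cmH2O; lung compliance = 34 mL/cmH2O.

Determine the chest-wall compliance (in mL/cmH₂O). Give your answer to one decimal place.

1/Ccw = 1/Crs − 1/CL.
1/Ccw = 1/21.0 − 1/34 = 0.01821.
Ccw = 54.915 mL/cmH2O.

54.9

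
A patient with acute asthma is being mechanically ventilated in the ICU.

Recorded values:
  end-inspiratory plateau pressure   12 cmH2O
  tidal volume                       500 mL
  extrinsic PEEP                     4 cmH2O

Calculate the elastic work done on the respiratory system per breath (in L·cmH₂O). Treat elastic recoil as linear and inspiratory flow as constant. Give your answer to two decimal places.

Elastic work ≈ ½ × (Pplat − PEEP) × Vt = 0.5 × (12 − 4) × 0.500 L = 0.5 × 8.0 × 0.500 = 2.0 L·cmH2O.

2.00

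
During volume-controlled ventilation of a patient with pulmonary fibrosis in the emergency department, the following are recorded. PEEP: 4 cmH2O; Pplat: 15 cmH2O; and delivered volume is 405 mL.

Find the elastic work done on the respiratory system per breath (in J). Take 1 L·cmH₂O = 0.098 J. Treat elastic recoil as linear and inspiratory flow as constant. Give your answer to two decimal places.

Elastic work ≈ ½ × (Pplat − PEEP) × Vt = 0.5 × (15 − 4) × 0.405 L = 0.5 × 11.0 × 0.405 = 2.228 L·cmH2O.
× 0.098 J/(L·cmH2O) → 0.2183 J.

0.22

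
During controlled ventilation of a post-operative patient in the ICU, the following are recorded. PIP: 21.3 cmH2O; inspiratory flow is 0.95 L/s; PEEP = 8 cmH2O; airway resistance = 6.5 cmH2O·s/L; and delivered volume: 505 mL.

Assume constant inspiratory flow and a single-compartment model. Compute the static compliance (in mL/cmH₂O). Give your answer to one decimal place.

70.9

Equation of motion (constant flow): PIP = Vt/C + R·V̇ + PEEP.
Vt/C = PIP − R·V̇ − PEEP = 21.3 − 6.5×0.95 − 8 = 21.3 − 6.175 − 8 = 7.125 cmH2O.
C = Vt / 7.125 = 505 / 7.125 = 70.877 mL/cmH2O.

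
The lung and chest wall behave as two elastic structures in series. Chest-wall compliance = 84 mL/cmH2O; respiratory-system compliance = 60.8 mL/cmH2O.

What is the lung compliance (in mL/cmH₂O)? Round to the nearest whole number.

220

1/CL = 1/Crs − 1/Ccw.
1/CL = 1/60.8 − 1/84 = 0.004543.
CL = 220.12 mL/cmH2O.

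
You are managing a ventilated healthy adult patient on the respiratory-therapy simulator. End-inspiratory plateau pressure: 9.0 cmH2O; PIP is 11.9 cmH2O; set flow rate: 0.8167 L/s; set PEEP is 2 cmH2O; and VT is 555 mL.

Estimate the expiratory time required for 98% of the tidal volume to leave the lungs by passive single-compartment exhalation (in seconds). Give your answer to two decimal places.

R = (PIP − Pplat)/V̇ = (11.9 − 9.0) / 0.8167 = 2.9/0.8167 = 3.551 cmH2O·s/L.
C = Vt/(Pplat − PEEP) = 555.0 / (9.0 − 2) = 555.0/7.0 = 79.286 mL/cmH2O.
τ = R × C = 3.551 × 0.07929 L/cmH2O = 0.2816 s.
t = −τ·ln(1 − 0.98) = −0.2816·ln(0.02) = 1.102 s.

1.10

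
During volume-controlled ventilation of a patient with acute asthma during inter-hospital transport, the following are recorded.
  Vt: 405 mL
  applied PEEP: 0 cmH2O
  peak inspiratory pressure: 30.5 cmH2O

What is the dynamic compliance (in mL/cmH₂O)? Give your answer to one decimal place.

13.3

Dynamic compliance = Vt / (PIP − PEEP) = 405 / (30.5 − 0) = 405 / 30.5 = 13.279 mL/cmH2O.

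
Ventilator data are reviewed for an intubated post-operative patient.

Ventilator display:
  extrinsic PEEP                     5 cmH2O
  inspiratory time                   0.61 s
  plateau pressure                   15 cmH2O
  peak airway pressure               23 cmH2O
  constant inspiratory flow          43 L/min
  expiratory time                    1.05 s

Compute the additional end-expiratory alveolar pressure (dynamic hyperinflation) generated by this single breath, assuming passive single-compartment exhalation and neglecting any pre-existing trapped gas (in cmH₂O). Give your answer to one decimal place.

Flow: 43 L/min ÷ 60 = 0.7167 L/s.
Vt = flow × Ti = 0.7167 L/s × 0.61 s × 1000 mL/L = 437.19 mL.
R = (PIP − Pplat)/V̇ = (23 − 15) / 0.7167 = 8.0/0.7167 = 11.162 cmH2O·s/L.
C = Vt/(Pplat − PEEP) = 437.19 / (15 − 5) = 437.19/10.0 = 43.719 mL/cmH2O.
τ = R × C = 11.162 × 0.04372 L/cmH2O = 0.488 s.
Fraction remaining = e^(−Te/τ) = e^(−1.05/0.488) = 0.1163; trapped volume = 437.19 × 0.1163 = 50.845 mL.
Additional alveolar pressure from trapping ≈ V_trapped / C = 50.845 / 43.719 = 1.163 cmH2O.

1.2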